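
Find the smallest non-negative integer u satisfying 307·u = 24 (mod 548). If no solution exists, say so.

gcd(307, 548) = 1, so a unique solution mod 548 exists.
307⁻¹ ≡ 191 (mod 548).
u ≡ 191·24 ≡ 200 (mod 548).

200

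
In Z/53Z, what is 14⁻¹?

19

By the extended Euclidean algorithm:
53 = 3*14 + 11
14 = 1*11 + 3
11 = 3*3 + 2
3 = 1*2 + 1
2 = 2*1 + 0
gcd(14, 53) = 1, so the inverse exists.
Back-substitute for 1:
1 = 1*3 − 1*2
  = −1*11 + 4*3
  = 4*14 − 5*11
  = −5*53 + 19*14
So 14⁻¹ ≡ 19 (mod 53).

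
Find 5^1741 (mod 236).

By square-and-multiply:
5^1 ≡ 5 (mod 236)
5^2 ≡ 5^2 = 25 (mod 236)
5^4 ≡ 25^2 = 625 ≡ 153 (mod 236)
5^8 ≡ 153^2 = 23409 ≡ 45 (mod 236)
5^16 ≡ 45^2 = 2025 ≡ 137 (mod 236)
5^32 ≡ 137^2 = 18769 ≡ 125 (mod 236)
5^64 ≡ 125^2 = 15625 ≡ 49 (mod 236)
5^128 ≡ 49^2 = 2401 ≡ 41 (mod 236)
5^256 ≡ 41^2 = 1681 ≡ 29 (mod 236)
5^512 ≡ 29^2 = 841 ≡ 133 (mod 236)
5^1024 ≡ 133^2 = 17689 ≡ 225 (mod 236)
5^1741 = 5^1024 × 5^512 × 5^128 × 5^64 × 5^8 × 5^4 × 5^1 ≡ 225 × 133 × 41 × 49 × 45 × 153 × 5 (mod 236).
Accumulate the product:
225 × 133 = 29925 ≡ 189
189 × 41 = 7749 ≡ 197
197 × 49 = 9653 ≡ 213
213 × 45 = 9585 ≡ 145
145 × 153 = 22185 ≡ 1
1 × 5 = 5

5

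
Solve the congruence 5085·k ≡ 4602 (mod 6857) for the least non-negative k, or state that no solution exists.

gcd(5085, 6857) = 1, so a unique solution mod 6857 exists.
5085⁻¹ ≡ 4601 (mod 6857).
k ≡ 4601·4602 ≡ 6243 (mod 6857).

6243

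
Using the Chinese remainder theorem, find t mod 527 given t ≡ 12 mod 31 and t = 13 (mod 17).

31⁻¹ mod 17: 31·11 ≡ 1 (mod 17), so 31⁻¹ ≡ 11.
t = 12 + 31·((13 − 12)·11 mod 17) = 12 + 31·11 = 353.

353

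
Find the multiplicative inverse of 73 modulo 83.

58

83 = 1*73 + 10
73 = 7*10 + 3
10 = 3*3 + 1
3 = 3*1 + 0
gcd(73, 83) = 1, so the inverse exists.
Back-substitute for 1:
1 = 1*10 − 3*3
  = −3*73 + 22*10
  = 22*83 − 25*73
So 73⁻¹ ≡ −25 ≡ 58 (mod 83).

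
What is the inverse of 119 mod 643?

643 = 5×119 + 48
119 = 2×48 + 23
48 = 2×23 + 2
23 = 11×2 + 1
2 = 2×1 + 0
gcd(119, 643) = 1, so the inverse exists.
Bézout: 1 = −57×643 + 308×119.
So 119⁻¹ ≡ 308 (mod 643).

308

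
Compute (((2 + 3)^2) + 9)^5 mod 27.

13

2 + 3 = 5
(5)^2 ≡ 25 (mod 27)
25 + 9 = 34 ≡ 7 (mod 27)
(7)^5 ≡ 13 (mod 27)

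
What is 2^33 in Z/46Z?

33 in binary is 100001, i.e. 33 = 32 + 1.
2^1 ≡ 2 (mod 46)
2^2 ≡ 2^2 = 4 (mod 46)
2^4 ≡ 4^2 = 16 (mod 46)
2^8 ≡ 16^2 = 256 ≡ 26 (mod 46)
2^16 ≡ 26^2 = 676 ≡ 32 (mod 46)
2^32 ≡ 32^2 = 1024 ≡ 12 (mod 46)
2^33 = 2^32 * 2^1 ≡ 12 * 2 (mod 46).
12 * 2 = 24 ≡ 24 (mod 46).

24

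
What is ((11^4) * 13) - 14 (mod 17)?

4

(11)^4 ≡ 4 (mod 17)
4 * 13 = 52 ≡ 1 (mod 17)
1 - 14 = -13 ≡ 4 (mod 17)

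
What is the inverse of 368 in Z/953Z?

953 = 2·368 + 217
368 = 1·217 + 151
217 = 1·151 + 66
151 = 2·66 + 19
66 = 3·19 + 9
19 = 2·9 + 1
9 = 9·1 + 0
gcd(368, 953) = 1, so the inverse exists.
Bézout: 1 = −39·953 + 101·368.
So 368⁻¹ ≡ 101 (mod 953).

101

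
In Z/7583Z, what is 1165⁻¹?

Run the extended Euclidean algorithm:
7583 = 6×1165 + 593
1165 = 1×593 + 572
593 = 1×572 + 21
572 = 27×21 + 5
21 = 4×5 + 1
5 = 5×1 + 0
gcd(1165, 7583) = 1, so the inverse exists.
Bézout: 1 = 222×7583 − 1445×1165.
So 1165⁻¹ ≡ −1445 ≡ 6138 (mod 7583).

6138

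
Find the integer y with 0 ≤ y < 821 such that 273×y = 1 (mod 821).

409

821 = 3·273 + 2
273 = 136·2 + 1
2 = 2·1 + 0
gcd(273, 821) = 1, so the inverse exists.
Back-substitute for 1:
1 = 1·273 − 136·2
  = −136·821 + 409·273
So 273⁻¹ ≡ 409 (mod 821).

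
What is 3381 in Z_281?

3381 = 12×281 + 9, so 3381 ≡ 9 (mod 281).

9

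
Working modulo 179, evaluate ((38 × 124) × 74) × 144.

38 × 124 = 4712 ≡ 58 (mod 179)
58 × 74 = 4292 ≡ 175 (mod 179)
175 × 144 = 25200 ≡ 140 (mod 179)

140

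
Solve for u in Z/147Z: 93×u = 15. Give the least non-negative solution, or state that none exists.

46

gcd(93, 147) = 3, and 3 | 15, so solutions exist.
Divide through by 3: 31×u = 5 (mod 49).
31⁻¹ ≡ 19 (mod 49).
u ≡ 19×5 ≡ 46 (mod 49).
The smallest non-negative solution is u = 46.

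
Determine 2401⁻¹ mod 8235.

391

Run the extended Euclidean algorithm:
8235 = 3·2401 + 1032
2401 = 2·1032 + 337
1032 = 3·337 + 21
337 = 16·21 + 1
21 = 21·1 + 0
gcd(2401, 8235) = 1, so the inverse exists.
Bézout: 1 = −114·8235 + 391·2401.
So 2401⁻¹ ≡ 391 (mod 8235).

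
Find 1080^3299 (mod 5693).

3439

By square-and-multiply:
1080^1 ≡ 1080 (mod 5693)
1080^2 ≡ 1080^2 = 1166400 ≡ 5028 (mod 5693)
1080^4 ≡ 5028^2 = 25280784 ≡ 3864 (mod 5693)
1080^8 ≡ 3864^2 = 14930496 ≡ 3450 (mod 5693)
1080^16 ≡ 3450^2 = 11902500 ≡ 4130 (mod 5693)
1080^32 ≡ 4130^2 = 17056900 ≡ 672 (mod 5693)
1080^64 ≡ 672^2 = 451584 ≡ 1837 (mod 5693)
1080^128 ≡ 1837^2 = 3374569 ≡ 4313 (mod 5693)
1080^256 ≡ 4313^2 = 18601969 ≡ 2938 (mod 5693)
1080^512 ≡ 2938^2 = 8631844 ≡ 1256 (mod 5693)
1080^1024 ≡ 1256^2 = 1577536 ≡ 575 (mod 5693)
1080^2048 ≡ 575^2 = 330625 ≡ 431 (mod 5693)
1080^3299 = 1080^2048 · 1080^1024 · 1080^128 · 1080^64 · 1080^32 · 1080^2 · 1080^1 ≡ 431 · 575 · 4313 · 1837 · 672 · 5028 · 1080 (mod 5693).
Accumulate the product:
431 · 575 = 247825 ≡ 3026
3026 · 4313 = 13051138 ≡ 2782
2782 · 1837 = 5110534 ≡ 3913
3913 · 672 = 2629536 ≡ 5063
5063 · 5028 = 25456764 ≡ 3361
3361 · 1080 = 3629880 ≡ 3439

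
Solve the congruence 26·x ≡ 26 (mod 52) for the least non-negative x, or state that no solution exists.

gcd(26, 52) = 26, and 26 | 26, so solutions exist.
Divide through by 26: 1·x mod 2 = 1.
1⁻¹ ≡ 1 (mod 2).
x ≡ 1·1 ≡ 1 (mod 2).
The smallest non-negative solution is x = 1.

1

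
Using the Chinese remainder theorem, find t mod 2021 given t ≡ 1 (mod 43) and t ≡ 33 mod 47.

1678

43⁻¹ mod 47: 43·35 ≡ 1 (mod 47), so 43⁻¹ ≡ 35.
t = 1 + 43·((33 − 1)·35 mod 47) = 1 + 43·39 = 1678.
Check: 1678 mod 43 = 1, 1678 mod 47 = 33. ✓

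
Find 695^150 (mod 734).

281

By square-and-multiply:
695^1 ≡ 695 (mod 734)
695^2 ≡ 695^2 = 483025 ≡ 53 (mod 734)
695^4 ≡ 53^2 = 2809 ≡ 607 (mod 734)
695^8 ≡ 607^2 = 368449 ≡ 715 (mod 734)
695^16 ≡ 715^2 = 511225 ≡ 361 (mod 734)
695^32 ≡ 361^2 = 130321 ≡ 403 (mod 734)
695^64 ≡ 403^2 = 162409 ≡ 195 (mod 734)
695^128 ≡ 195^2 = 38025 ≡ 591 (mod 734)
695^150 = 695^128 * 695^16 * 695^4 * 695^2 ≡ 591 * 361 * 607 * 53 (mod 734).
Accumulate the product:
591 * 361 = 213351 ≡ 491
491 * 607 = 298037 ≡ 33
33 * 53 = 1749 ≡ 281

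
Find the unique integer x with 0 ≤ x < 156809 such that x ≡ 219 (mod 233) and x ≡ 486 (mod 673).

49615

233⁻¹ mod 673: 233*26 ≡ 1 (mod 673), so 233⁻¹ ≡ 26.
x = 219 + 233*((486 − 219)*26 mod 673) = 219 + 233*212 = 49615.
Check: 49615 mod 233 = 219, 49615 mod 673 = 486. ✓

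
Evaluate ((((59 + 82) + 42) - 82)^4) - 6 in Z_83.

59 + 82 = 141 ≡ 58 (mod 83)
58 + 42 = 100 ≡ 17 (mod 83)
17 - 82 = -65 ≡ 18 (mod 83)
(18)^4 ≡ 64 (mod 83)
64 - 6 = 58

58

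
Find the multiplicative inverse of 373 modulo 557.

112

557 = 1×373 + 184
373 = 2×184 + 5
184 = 36×5 + 4
5 = 1×4 + 1
4 = 4×1 + 0
gcd(373, 557) = 1, so the inverse exists.
Back-substitute for 1:
1 = 1×5 − 1×4
  = −1×184 + 37×5
  = 37×373 − 75×184
  = −75×557 + 112×373
So 373⁻¹ ≡ 112 (mod 557).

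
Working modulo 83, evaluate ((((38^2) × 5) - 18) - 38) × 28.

(38)^2 ≡ 33 (mod 83)
33 × 5 = 165 ≡ 82 (mod 83)
82 - 18 = 64
64 - 38 = 26
26 × 28 = 728 ≡ 64 (mod 83)

64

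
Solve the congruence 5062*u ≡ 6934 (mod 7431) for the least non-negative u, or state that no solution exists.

gcd(5062, 7431) = 1, so a unique solution mod 7431 exists.
5062⁻¹ ≡ 5665 (mod 7431).
u ≡ 5665*6934 ≡ 844 (mod 7431).

844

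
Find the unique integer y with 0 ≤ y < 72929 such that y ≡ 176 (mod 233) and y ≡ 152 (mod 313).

233⁻¹ mod 313: 233*223 ≡ 1 (mod 313), so 233⁻¹ ≡ 223.
y = 176 + 233*((152 − 176)*223 mod 313) = 176 + 233*282 = 65882.

65882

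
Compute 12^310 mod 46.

Compute successive squares:
12^1 ≡ 12 (mod 46)
12^2 ≡ 12^2 = 144 ≡ 6 (mod 46)
12^4 ≡ 6^2 = 36 (mod 46)
12^8 ≡ 36^2 = 1296 ≡ 8 (mod 46)
12^16 ≡ 8^2 = 64 ≡ 18 (mod 46)
12^32 ≡ 18^2 = 324 ≡ 2 (mod 46)
12^64 ≡ 2^2 = 4 (mod 46)
12^128 ≡ 4^2 = 16 (mod 46)
12^256 ≡ 16^2 = 256 ≡ 26 (mod 46)
12^310 = 12^256 * 12^32 * 12^16 * 12^4 * 12^2 ≡ 26 * 2 * 18 * 36 * 6 (mod 46).
Accumulate the product:
26 * 2 = 52 ≡ 6
6 * 18 = 108 ≡ 16
16 * 36 = 576 ≡ 24
24 * 6 = 144 ≡ 6

6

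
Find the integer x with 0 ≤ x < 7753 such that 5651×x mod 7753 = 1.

1811

Run the extended Euclidean algorithm:
7753 = 1×5651 + 2102
5651 = 2×2102 + 1447
2102 = 1×1447 + 655
1447 = 2×655 + 137
655 = 4×137 + 107
137 = 1×107 + 30
107 = 3×30 + 17
30 = 1×17 + 13
17 = 1×13 + 4
13 = 3×4 + 1
4 = 4×1 + 0
gcd(5651, 7753) = 1, so the inverse exists.
Bézout: 1 = −1320×7753 + 1811×5651.
So 5651⁻¹ ≡ 1811 (mod 7753).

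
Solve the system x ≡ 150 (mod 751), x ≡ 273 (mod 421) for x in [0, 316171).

751⁻¹ mod 421: 751×37 ≡ 1 (mod 421), so 751⁻¹ ≡ 37.
x = 150 + 751×((273 − 150)×37 mod 421) = 150 + 751×341 = 256241.

256241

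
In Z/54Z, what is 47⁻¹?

Run the extended Euclidean algorithm:
54 = 1×47 + 7
47 = 6×7 + 5
7 = 1×5 + 2
5 = 2×2 + 1
2 = 2×1 + 0
gcd(47, 54) = 1, so the inverse exists.
Bézout: 1 = −20×54 + 23×47.
So 47⁻¹ ≡ 23 (mod 54).

23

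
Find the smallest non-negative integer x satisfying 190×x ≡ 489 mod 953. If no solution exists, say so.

138

gcd(190, 953) = 1, so a unique solution mod 953 exists.
190⁻¹ ≡ 316 (mod 953).
x ≡ 316×489 ≡ 138 (mod 953).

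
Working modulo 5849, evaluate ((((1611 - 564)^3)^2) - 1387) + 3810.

5261

1611 - 564 = 1047
(1047)^3 ≡ 4949 (mod 5849)
(4949)^2 ≡ 2838 (mod 5849)
2838 - 1387 = 1451
1451 + 3810 = 5261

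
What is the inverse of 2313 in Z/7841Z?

Apply the Euclidean algorithm and back-substitute:
7841 = 3×2313 + 902
2313 = 2×902 + 509
902 = 1×509 + 393
509 = 1×393 + 116
393 = 3×116 + 45
116 = 2×45 + 26
45 = 1×26 + 19
26 = 1×19 + 7
19 = 2×7 + 5
7 = 1×5 + 2
5 = 2×2 + 1
2 = 2×1 + 0
gcd(2313, 7841) = 1, so the inverse exists.
Bézout: 1 = 977×7841 − 3312×2313.
So 2313⁻¹ ≡ −3312 ≡ 4529 (mod 7841).

4529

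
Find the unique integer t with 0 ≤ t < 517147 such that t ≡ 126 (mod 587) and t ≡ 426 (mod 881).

506120

587⁻¹ mod 881: 587·878 ≡ 1 (mod 881), so 587⁻¹ ≡ 878.
t = 126 + 587·((426 − 126)·878 mod 881) = 126 + 587·862 = 506120.
Check: 506120 mod 587 = 126, 506120 mod 881 = 426. ✓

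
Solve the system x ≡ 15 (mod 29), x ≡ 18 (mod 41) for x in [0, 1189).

305

29⁻¹ mod 41: 29·17 ≡ 1 (mod 41), so 29⁻¹ ≡ 17.
x = 15 + 29·((18 − 15)·17 mod 41) = 15 + 29·10 = 305.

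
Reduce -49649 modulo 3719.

-49649 = -14*3719 + 2417, so -49649 ≡ 2417 (mod 3719).

2417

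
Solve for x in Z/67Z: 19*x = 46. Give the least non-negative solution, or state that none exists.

13

gcd(19, 67) = 1, so a unique solution mod 67 exists.
19⁻¹ ≡ 60 (mod 67).
x ≡ 60*46 ≡ 13 (mod 67).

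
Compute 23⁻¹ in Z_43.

15

43 = 1·23 + 20
23 = 1·20 + 3
20 = 6·3 + 2
3 = 1·2 + 1
2 = 2·1 + 0
gcd(23, 43) = 1, so the inverse exists.
Back-substitute for 1:
1 = 1·3 − 1·2
  = −1·20 + 7·3
  = 7·23 − 8·20
  = −8·43 + 15·23
So 23⁻¹ ≡ 15 (mod 43).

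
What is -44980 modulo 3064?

980

-44980 = -15·3064 + 980, so -44980 ≡ 980 (mod 3064).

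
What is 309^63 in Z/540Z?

Using repeated squaring:
63 in binary is 111111, i.e. 63 = 32 + 16 + 8 + 4 + 2 + 1.
309^1 ≡ 309 (mod 540)
309^2 ≡ 309^2 = 95481 ≡ 441 (mod 540)
309^4 ≡ 441^2 = 194481 ≡ 81 (mod 540)
309^8 ≡ 81^2 = 6561 ≡ 81 (mod 540)
309^16 ≡ 81^2 = 6561 ≡ 81 (mod 540)
309^32 ≡ 81^2 = 6561 ≡ 81 (mod 540)
309^63 = 309^32 * 309^16 * 309^8 * 309^4 * 309^2 * 309^1 ≡ 81 * 81 * 81 * 81 * 441 * 309 (mod 540).
Accumulate the product:
81 * 81 = 6561 ≡ 81
81 * 81 = 6561 ≡ 81
81 * 81 = 6561 ≡ 81
81 * 441 = 35721 ≡ 81
81 * 309 = 25029 ≡ 189

189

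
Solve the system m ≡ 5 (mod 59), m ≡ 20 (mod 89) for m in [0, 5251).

59⁻¹ mod 89: 59·86 ≡ 1 (mod 89), so 59⁻¹ ≡ 86.
m = 5 + 59·((20 − 5)·86 mod 89) = 5 + 59·44 = 2601.

2601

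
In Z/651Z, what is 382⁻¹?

121

By the extended Euclidean algorithm:
651 = 1*382 + 269
382 = 1*269 + 113
269 = 2*113 + 43
113 = 2*43 + 27
43 = 1*27 + 16
27 = 1*16 + 11
16 = 1*11 + 5
11 = 2*5 + 1
5 = 5*1 + 0
gcd(382, 651) = 1, so the inverse exists.
Back-substitute for 1:
1 = 1*11 − 2*5
  = −2*16 + 3*11
  = 3*27 − 5*16
  = −5*43 + 8*27
  = 8*113 − 21*43
  = −21*269 + 50*113
  = 50*382 − 71*269
  = −71*651 + 121*382
So 382⁻¹ ≡ 121 (mod 651).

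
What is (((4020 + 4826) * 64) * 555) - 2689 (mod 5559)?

4020 + 4826 = 8846 ≡ 3287 (mod 5559)
3287 * 64 = 210368 ≡ 4685 (mod 5559)
4685 * 555 = 2600175 ≡ 4122 (mod 5559)
4122 - 2689 = 1433

1433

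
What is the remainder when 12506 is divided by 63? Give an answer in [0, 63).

32

12506 = 198*63 + 32, so 12506 ≡ 32 (mod 63).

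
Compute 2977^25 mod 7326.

4795

Using repeated squaring:
25 in binary is 11001, i.e. 25 = 16 + 8 + 1.
2977^1 ≡ 2977 (mod 7326)
2977^2 ≡ 2977^2 = 8862529 ≡ 5395 (mod 7326)
2977^4 ≡ 5395^2 = 29106025 ≡ 7153 (mod 7326)
2977^8 ≡ 7153^2 = 51165409 ≡ 625 (mod 7326)
2977^16 ≡ 625^2 = 390625 ≡ 2347 (mod 7326)
2977^25 = 2977^16 · 2977^8 · 2977^1 ≡ 2347 · 625 · 2977 (mod 7326).
Accumulate the product:
2347 · 625 = 1466875 ≡ 1675
1675 · 2977 = 4986475 ≡ 4795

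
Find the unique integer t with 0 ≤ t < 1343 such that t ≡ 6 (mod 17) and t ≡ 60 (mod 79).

17⁻¹ mod 79: 17×14 ≡ 1 (mod 79), so 17⁻¹ ≡ 14.
t = 6 + 17×((60 − 6)×14 mod 79) = 6 + 17×45 = 771.
Check: 771 mod 17 = 6, 771 mod 79 = 60. ✓

771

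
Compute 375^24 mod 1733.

1580

Using repeated squaring:
24 in binary is 11000, i.e. 24 = 16 + 8.
375^1 ≡ 375 (mod 1733)
375^2 ≡ 375^2 = 140625 ≡ 252 (mod 1733)
375^4 ≡ 252^2 = 63504 ≡ 1116 (mod 1733)
375^8 ≡ 1116^2 = 1245456 ≡ 1162 (mod 1733)
375^16 ≡ 1162^2 = 1350244 ≡ 237 (mod 1733)
375^24 = 375^16 * 375^8 ≡ 237 * 1162 (mod 1733).
237 * 1162 = 275394 ≡ 1580 (mod 1733).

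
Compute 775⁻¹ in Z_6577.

By the extended Euclidean algorithm:
6577 = 8*775 + 377
775 = 2*377 + 21
377 = 17*21 + 20
21 = 1*20 + 1
20 = 20*1 + 0
gcd(775, 6577) = 1, so the inverse exists.
Back-substitute for 1:
1 = 1*21 − 1*20
  = −1*377 + 18*21
  = 18*775 − 37*377
  = −37*6577 + 314*775
So 775⁻¹ ≡ 314 (mod 6577).

314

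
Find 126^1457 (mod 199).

126^1 ≡ 126 (mod 199)
126^2 ≡ 126^2 = 15876 ≡ 155 (mod 199)
126^4 ≡ 155^2 = 24025 ≡ 145 (mod 199)
126^8 ≡ 145^2 = 21025 ≡ 130 (mod 199)
126^16 ≡ 130^2 = 16900 ≡ 184 (mod 199)
126^32 ≡ 184^2 = 33856 ≡ 26 (mod 199)
126^64 ≡ 26^2 = 676 ≡ 79 (mod 199)
126^128 ≡ 79^2 = 6241 ≡ 72 (mod 199)
126^256 ≡ 72^2 = 5184 ≡ 10 (mod 199)
126^512 ≡ 10^2 = 100 (mod 199)
126^1024 ≡ 100^2 = 10000 ≡ 50 (mod 199)
126^1457 = 126^1024 * 126^256 * 126^128 * 126^32 * 126^16 * 126^1 ≡ 50 * 10 * 72 * 26 * 184 * 126 (mod 199).
Accumulate the product:
50 * 10 = 500 ≡ 102
102 * 72 = 7344 ≡ 180
180 * 26 = 4680 ≡ 103
103 * 184 = 18952 ≡ 47
47 * 126 = 5922 ≡ 151

151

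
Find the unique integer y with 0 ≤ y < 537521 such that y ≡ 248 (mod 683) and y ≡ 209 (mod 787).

683⁻¹ mod 787: 683×507 ≡ 1 (mod 787), so 683⁻¹ ≡ 507.
y = 248 + 683×((209 − 248)×507 mod 787) = 248 + 683×689 = 470835.

470835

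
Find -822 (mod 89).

-822 = -10·89 + 68, so -822 ≡ 68 (mod 89).

68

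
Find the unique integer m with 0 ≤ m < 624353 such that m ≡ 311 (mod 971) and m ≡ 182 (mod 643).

173149

971⁻¹ mod 643: 971*198 ≡ 1 (mod 643), so 971⁻¹ ≡ 198.
m = 311 + 971*((182 − 311)*198 mod 643) = 311 + 971*178 = 173149.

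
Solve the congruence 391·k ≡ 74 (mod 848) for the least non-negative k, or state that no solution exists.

486

gcd(391, 848) = 1, so a unique solution mod 848 exists.
391⁻¹ ≡ 167 (mod 848).
k ≡ 167·74 ≡ 486 (mod 848).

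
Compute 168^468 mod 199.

61

Compute successive squares:
168^1 ≡ 168 (mod 199)
168^2 ≡ 168^2 = 28224 ≡ 165 (mod 199)
168^4 ≡ 165^2 = 27225 ≡ 161 (mod 199)
168^8 ≡ 161^2 = 25921 ≡ 51 (mod 199)
168^16 ≡ 51^2 = 2601 ≡ 14 (mod 199)
168^32 ≡ 14^2 = 196 (mod 199)
168^64 ≡ 196^2 = 38416 ≡ 9 (mod 199)
168^128 ≡ 9^2 = 81 (mod 199)
168^256 ≡ 81^2 = 6561 ≡ 193 (mod 199)
168^468 = 168^256 × 168^128 × 168^64 × 168^16 × 168^4 ≡ 193 × 81 × 9 × 14 × 161 (mod 199).
Accumulate the product:
193 × 81 = 15633 ≡ 111
111 × 9 = 999 ≡ 4
4 × 14 = 56
56 × 161 = 9016 ≡ 61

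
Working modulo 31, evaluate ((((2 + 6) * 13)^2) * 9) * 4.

16

2 + 6 = 8
8 * 13 = 104 ≡ 11 (mod 31)
(11)^2 ≡ 28 (mod 31)
28 * 9 = 252 ≡ 4 (mod 31)
4 * 4 = 16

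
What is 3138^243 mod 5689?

Using repeated squaring:
243 in binary is 11110011, i.e. 243 = 128 + 64 + 32 + 16 + 2 + 1.
3138^1 ≡ 3138 (mod 5689)
3138^2 ≡ 3138^2 = 9847044 ≡ 5074 (mod 5689)
3138^4 ≡ 5074^2 = 25745476 ≡ 2751 (mod 5689)
3138^8 ≡ 2751^2 = 7568001 ≡ 1631 (mod 5689)
3138^16 ≡ 1631^2 = 2660161 ≡ 3398 (mod 5689)
3138^32 ≡ 3398^2 = 11546404 ≡ 3423 (mod 5689)
3138^64 ≡ 3423^2 = 11716929 ≡ 3278 (mod 5689)
3138^128 ≡ 3278^2 = 10745284 ≡ 4452 (mod 5689)
3138^243 = 3138^128 * 3138^64 * 3138^32 * 3138^16 * 3138^2 * 3138^1 ≡ 4452 * 3278 * 3423 * 3398 * 5074 * 3138 (mod 5689).
Accumulate the product:
4452 * 3278 = 14593656 ≡ 1371
1371 * 3423 = 4692933 ≡ 5197
5197 * 3398 = 17659406 ≡ 750
750 * 5074 = 3805500 ≡ 5248
5248 * 3138 = 16468224 ≡ 4258

4258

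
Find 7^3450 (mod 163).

6

Using repeated squaring:
3450 in binary is 110101111010, i.e. 3450 = 2048 + 1024 + 256 + 64 + 32 + 16 + 8 + 2.
7^1 ≡ 7 (mod 163)
7^2 ≡ 7^2 = 49 (mod 163)
7^4 ≡ 49^2 = 2401 ≡ 119 (mod 163)
7^8 ≡ 119^2 = 14161 ≡ 143 (mod 163)
7^16 ≡ 143^2 = 20449 ≡ 74 (mod 163)
7^32 ≡ 74^2 = 5476 ≡ 97 (mod 163)
7^64 ≡ 97^2 = 9409 ≡ 118 (mod 163)
7^128 ≡ 118^2 = 13924 ≡ 69 (mod 163)
7^256 ≡ 69^2 = 4761 ≡ 34 (mod 163)
7^512 ≡ 34^2 = 1156 ≡ 15 (mod 163)
7^1024 ≡ 15^2 = 225 ≡ 62 (mod 163)
7^2048 ≡ 62^2 = 3844 ≡ 95 (mod 163)
7^3450 = 7^2048 · 7^1024 · 7^256 · 7^64 · 7^32 · 7^16 · 7^8 · 7^2 ≡ 95 · 62 · 34 · 118 · 97 · 74 · 143 · 49 (mod 163).
Accumulate the product:
95 · 62 = 5890 ≡ 22
22 · 34 = 748 ≡ 96
96 · 118 = 11328 ≡ 81
81 · 97 = 7857 ≡ 33
33 · 74 = 2442 ≡ 160
160 · 143 = 22880 ≡ 60
60 · 49 = 2940 ≡ 6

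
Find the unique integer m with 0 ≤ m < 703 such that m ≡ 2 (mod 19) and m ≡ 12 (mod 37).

19⁻¹ mod 37: 19*2 ≡ 1 (mod 37), so 19⁻¹ ≡ 2.
m = 2 + 19*((12 − 2)*2 mod 37) = 2 + 19*20 = 382.

382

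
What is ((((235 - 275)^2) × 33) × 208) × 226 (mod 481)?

351

235 - 275 = -40 ≡ 441 (mod 481)
(441)^2 ≡ 157 (mod 481)
157 × 33 = 5181 ≡ 371 (mod 481)
371 × 208 = 77168 ≡ 208 (mod 481)
208 × 226 = 47008 ≡ 351 (mod 481)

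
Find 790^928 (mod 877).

Compute successive squares:
790^1 ≡ 790 (mod 877)
790^2 ≡ 790^2 = 624100 ≡ 553 (mod 877)
790^4 ≡ 553^2 = 305809 ≡ 613 (mod 877)
790^8 ≡ 613^2 = 375769 ≡ 413 (mod 877)
790^16 ≡ 413^2 = 170569 ≡ 431 (mod 877)
790^32 ≡ 431^2 = 185761 ≡ 714 (mod 877)
790^64 ≡ 714^2 = 509796 ≡ 259 (mod 877)
790^128 ≡ 259^2 = 67081 ≡ 429 (mod 877)
790^256 ≡ 429^2 = 184041 ≡ 748 (mod 877)
790^512 ≡ 748^2 = 559504 ≡ 855 (mod 877)
790^928 = 790^512 * 790^256 * 790^128 * 790^32 ≡ 855 * 748 * 429 * 714 (mod 877).
Accumulate the product:
855 * 748 = 639540 ≡ 207
207 * 429 = 88803 ≡ 226
226 * 714 = 161364 ≡ 873

873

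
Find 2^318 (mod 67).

318 in binary is 100111110, i.e. 318 = 256 + 32 + 16 + 8 + 4 + 2.
2^1 ≡ 2 (mod 67)
2^2 ≡ 2^2 = 4 (mod 67)
2^4 ≡ 4^2 = 16 (mod 67)
2^8 ≡ 16^2 = 256 ≡ 55 (mod 67)
2^16 ≡ 55^2 = 3025 ≡ 10 (mod 67)
2^32 ≡ 10^2 = 100 ≡ 33 (mod 67)
2^64 ≡ 33^2 = 1089 ≡ 17 (mod 67)
2^128 ≡ 17^2 = 289 ≡ 21 (mod 67)
2^256 ≡ 21^2 = 441 ≡ 39 (mod 67)
2^318 = 2^256 * 2^32 * 2^16 * 2^8 * 2^4 * 2^2 ≡ 39 * 33 * 10 * 55 * 16 * 4 (mod 67).
Accumulate the product:
39 * 33 = 1287 ≡ 14
14 * 10 = 140 ≡ 6
6 * 55 = 330 ≡ 62
62 * 16 = 992 ≡ 54
54 * 4 = 216 ≡ 15

15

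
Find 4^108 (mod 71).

4^1 ≡ 4 (mod 71)
4^2 ≡ 4^2 = 16 (mod 71)
4^4 ≡ 16^2 = 256 ≡ 43 (mod 71)
4^8 ≡ 43^2 = 1849 ≡ 3 (mod 71)
4^16 ≡ 3^2 = 9 (mod 71)
4^32 ≡ 9^2 = 81 ≡ 10 (mod 71)
4^64 ≡ 10^2 = 100 ≡ 29 (mod 71)
4^108 = 4^64 * 4^32 * 4^8 * 4^4 ≡ 29 * 10 * 3 * 43 (mod 71).
Accumulate the product:
29 * 10 = 290 ≡ 6
6 * 3 = 18
18 * 43 = 774 ≡ 64

64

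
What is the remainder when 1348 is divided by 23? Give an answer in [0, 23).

1348 = 58×23 + 14, so 1348 ≡ 14 (mod 23).

14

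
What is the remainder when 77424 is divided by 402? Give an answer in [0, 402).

240

77424 = 192·402 + 240, so 77424 ≡ 240 (mod 402).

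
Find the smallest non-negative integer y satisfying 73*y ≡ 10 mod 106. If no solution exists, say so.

gcd(73, 106) = 1, so a unique solution mod 106 exists.
73⁻¹ ≡ 61 (mod 106).
y ≡ 61*10 ≡ 80 (mod 106).

80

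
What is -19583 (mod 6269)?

5493

-19583 = -4×6269 + 5493, so -19583 ≡ 5493 (mod 6269).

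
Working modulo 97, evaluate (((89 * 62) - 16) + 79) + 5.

57

89 * 62 = 5518 ≡ 86 (mod 97)
86 - 16 = 70
70 + 79 = 149 ≡ 52 (mod 97)
52 + 5 = 57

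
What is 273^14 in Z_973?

273^1 ≡ 273 (mod 973)
273^2 ≡ 273^2 = 74529 ≡ 581 (mod 973)
273^4 ≡ 581^2 = 337561 ≡ 903 (mod 973)
273^8 ≡ 903^2 = 815409 ≡ 35 (mod 973)
273^14 = 273^8 · 273^4 · 273^2 ≡ 35 · 903 · 581 (mod 973).
Accumulate the product:
35 · 903 = 31605 ≡ 469
469 · 581 = 272489 ≡ 49

49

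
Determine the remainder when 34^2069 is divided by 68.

2069 in binary is 100000010101, i.e. 2069 = 2048 + 16 + 4 + 1.
34^1 ≡ 34 (mod 68)
34^2 ≡ 34^2 = 1156 ≡ 0 (mod 68)
34^4 ≡ 0^2 = 0 (mod 68)
34^8 ≡ 0^2 = 0 (mod 68)
34^16 ≡ 0^2 = 0 (mod 68)
34^32 ≡ 0^2 = 0 (mod 68)
34^64 ≡ 0^2 = 0 (mod 68)
34^128 ≡ 0^2 = 0 (mod 68)
34^256 ≡ 0^2 = 0 (mod 68)
34^512 ≡ 0^2 = 0 (mod 68)
34^1024 ≡ 0^2 = 0 (mod 68)
34^2048 ≡ 0^2 = 0 (mod 68)
34^2069 = 34^2048 · 34^16 · 34^4 · 34^1 ≡ 0 · 0 · 0 · 34 (mod 68).
Accumulate the product:
0 · 0 = 0
0 · 0 = 0
0 · 34 = 0

0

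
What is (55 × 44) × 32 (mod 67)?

55 × 44 = 2420 ≡ 8 (mod 67)
8 × 32 = 256 ≡ 55 (mod 67)

55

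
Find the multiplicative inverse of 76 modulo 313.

243

Apply the Euclidean algorithm and back-substitute:
313 = 4×76 + 9
76 = 8×9 + 4
9 = 2×4 + 1
4 = 4×1 + 0
gcd(76, 313) = 1, so the inverse exists.
Bézout: 1 = 17×313 − 70×76.
So 76⁻¹ ≡ −70 ≡ 243 (mod 313).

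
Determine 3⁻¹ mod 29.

By the extended Euclidean algorithm:
29 = 9·3 + 2
3 = 1·2 + 1
2 = 2·1 + 0
gcd(3, 29) = 1, so the inverse exists.
Bézout: 1 = −1·29 + 10·3.
So 3⁻¹ ≡ 10 (mod 29).

10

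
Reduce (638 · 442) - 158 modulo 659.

445

638 · 442 = 281996 ≡ 603 (mod 659)
603 - 158 = 445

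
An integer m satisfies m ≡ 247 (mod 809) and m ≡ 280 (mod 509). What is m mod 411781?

809⁻¹ mod 509: 809×358 ≡ 1 (mod 509), so 809⁻¹ ≡ 358.
m = 247 + 809×((280 − 247)×358 mod 509) = 247 + 809×107 = 86810.
Check: 86810 mod 809 = 247, 86810 mod 509 = 280. ✓

86810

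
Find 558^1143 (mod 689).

142

Using repeated squaring:
1143 in binary is 10001110111, i.e. 1143 = 1024 + 64 + 32 + 16 + 4 + 2 + 1.
558^1 ≡ 558 (mod 689)
558^2 ≡ 558^2 = 311364 ≡ 625 (mod 689)
558^4 ≡ 625^2 = 390625 ≡ 651 (mod 689)
558^8 ≡ 651^2 = 423801 ≡ 66 (mod 689)
558^16 ≡ 66^2 = 4356 ≡ 222 (mod 689)
558^32 ≡ 222^2 = 49284 ≡ 365 (mod 689)
558^64 ≡ 365^2 = 133225 ≡ 248 (mod 689)
558^128 ≡ 248^2 = 61504 ≡ 183 (mod 689)
558^256 ≡ 183^2 = 33489 ≡ 417 (mod 689)
558^512 ≡ 417^2 = 173889 ≡ 261 (mod 689)
558^1024 ≡ 261^2 = 68121 ≡ 599 (mod 689)
558^1143 = 558^1024 × 558^64 × 558^32 × 558^16 × 558^4 × 558^2 × 558^1 ≡ 599 × 248 × 365 × 222 × 651 × 625 × 558 (mod 689).
Accumulate the product:
599 × 248 = 148552 ≡ 417
417 × 365 = 152205 ≡ 625
625 × 222 = 138750 ≡ 261
261 × 651 = 169911 ≡ 417
417 × 625 = 260625 ≡ 183
183 × 558 = 102114 ≡ 142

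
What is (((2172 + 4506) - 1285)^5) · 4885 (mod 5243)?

2970

2172 + 4506 = 6678 ≡ 1435 (mod 5243)
1435 - 1285 = 150
(150)^5 ≡ 929 (mod 5243)
929 · 4885 = 4538165 ≡ 2970 (mod 5243)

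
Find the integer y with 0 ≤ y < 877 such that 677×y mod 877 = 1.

57

Apply the Euclidean algorithm and back-substitute:
877 = 1·677 + 200
677 = 3·200 + 77
200 = 2·77 + 46
77 = 1·46 + 31
46 = 1·31 + 15
31 = 2·15 + 1
15 = 15·1 + 0
gcd(677, 877) = 1, so the inverse exists.
Back-substitute for 1:
1 = 1·31 − 2·15
  = −2·46 + 3·31
  = 3·77 − 5·46
  = −5·200 + 13·77
  = 13·677 − 44·200
  = −44·877 + 57·677
So 677⁻¹ ≡ 57 (mod 877).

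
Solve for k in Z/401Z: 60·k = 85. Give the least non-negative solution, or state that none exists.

gcd(60, 401) = 1, so a unique solution mod 401 exists.
60⁻¹ ≡ 127 (mod 401).
k ≡ 127·85 ≡ 369 (mod 401).

369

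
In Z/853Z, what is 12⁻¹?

782

Run the extended Euclidean algorithm:
853 = 71*12 + 1
12 = 12*1 + 0
gcd(12, 853) = 1, so the inverse exists.
Back-substitute for 1:
1 = 1*853 − 71*12
So 12⁻¹ ≡ −71 ≡ 782 (mod 853).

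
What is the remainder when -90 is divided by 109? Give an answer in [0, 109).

19

-90 = -1·109 + 19, so -90 ≡ 19 (mod 109).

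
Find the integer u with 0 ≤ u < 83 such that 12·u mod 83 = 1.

7

83 = 6·12 + 11
12 = 1·11 + 1
11 = 11·1 + 0
gcd(12, 83) = 1, so the inverse exists.
Back-substitute for 1:
1 = 1·12 − 1·11
  = −1·83 + 7·12
So 12⁻¹ ≡ 7 (mod 83).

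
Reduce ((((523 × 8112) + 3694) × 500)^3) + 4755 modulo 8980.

3115

523 × 8112 = 4242576 ≡ 4016 (mod 8980)
4016 + 3694 = 7710
7710 × 500 = 3855000 ≡ 2580 (mod 8980)
(2580)^3 ≡ 7340 (mod 8980)
7340 + 4755 = 12095 ≡ 3115 (mod 8980)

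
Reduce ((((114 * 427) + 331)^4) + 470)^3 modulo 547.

114 * 427 = 48678 ≡ 542 (mod 547)
542 + 331 = 873 ≡ 326 (mod 547)
(326)^4 ≡ 349 (mod 547)
349 + 470 = 819 ≡ 272 (mod 547)
(272)^3 ≡ 65 (mod 547)

65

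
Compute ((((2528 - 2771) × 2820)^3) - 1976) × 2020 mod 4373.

2528 - 2771 = -243 ≡ 4130 (mod 4373)
4130 × 2820 = 11646600 ≡ 1301 (mod 4373)
(1301)^3 ≡ 1648 (mod 4373)
1648 - 1976 = -328 ≡ 4045 (mod 4373)
4045 × 2020 = 8170900 ≡ 2136 (mod 4373)

2136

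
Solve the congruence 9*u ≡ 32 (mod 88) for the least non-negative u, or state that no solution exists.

gcd(9, 88) = 1, so a unique solution mod 88 exists.
9⁻¹ ≡ 49 (mod 88).
u ≡ 49*32 ≡ 72 (mod 88).

72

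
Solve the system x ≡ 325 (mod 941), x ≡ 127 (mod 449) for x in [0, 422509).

941⁻¹ mod 449: 941×94 ≡ 1 (mod 449), so 941⁻¹ ≡ 94.
x = 325 + 941×((127 − 325)×94 mod 449) = 325 + 941×246 = 231811.

231811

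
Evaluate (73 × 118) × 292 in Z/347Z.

232

73 × 118 = 8614 ≡ 286 (mod 347)
286 × 292 = 83512 ≡ 232 (mod 347)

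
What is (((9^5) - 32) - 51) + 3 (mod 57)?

(9)^5 ≡ 54 (mod 57)
54 - 32 = 22
22 - 51 = -29 ≡ 28 (mod 57)
28 + 3 = 31

31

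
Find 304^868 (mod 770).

746

Compute successive squares:
304^1 ≡ 304 (mod 770)
304^2 ≡ 304^2 = 92416 ≡ 16 (mod 770)
304^4 ≡ 16^2 = 256 (mod 770)
304^8 ≡ 256^2 = 65536 ≡ 86 (mod 770)
304^16 ≡ 86^2 = 7396 ≡ 466 (mod 770)
304^32 ≡ 466^2 = 217156 ≡ 16 (mod 770)
304^64 ≡ 16^2 = 256 (mod 770)
304^128 ≡ 256^2 = 65536 ≡ 86 (mod 770)
304^256 ≡ 86^2 = 7396 ≡ 466 (mod 770)
304^512 ≡ 466^2 = 217156 ≡ 16 (mod 770)
304^868 = 304^512 × 304^256 × 304^64 × 304^32 × 304^4 ≡ 16 × 466 × 256 × 16 × 256 (mod 770).
Accumulate the product:
16 × 466 = 7456 ≡ 526
526 × 256 = 134656 ≡ 676
676 × 16 = 10816 ≡ 36
36 × 256 = 9216 ≡ 746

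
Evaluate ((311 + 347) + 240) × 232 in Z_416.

311 + 347 = 658 ≡ 242 (mod 416)
242 + 240 = 482 ≡ 66 (mod 416)
66 × 232 = 15312 ≡ 336 (mod 416)

336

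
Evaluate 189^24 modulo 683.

615

Using repeated squaring:
189^1 ≡ 189 (mod 683)
189^2 ≡ 189^2 = 35721 ≡ 205 (mod 683)
189^4 ≡ 205^2 = 42025 ≡ 362 (mod 683)
189^8 ≡ 362^2 = 131044 ≡ 591 (mod 683)
189^16 ≡ 591^2 = 349281 ≡ 268 (mod 683)
189^24 = 189^16 × 189^8 ≡ 268 × 591 (mod 683).
268 × 591 = 158388 ≡ 615 (mod 683).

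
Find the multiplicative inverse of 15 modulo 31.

29

By the extended Euclidean algorithm:
31 = 2*15 + 1
15 = 15*1 + 0
gcd(15, 31) = 1, so the inverse exists.
Bézout: 1 = 1*31 − 2*15.
So 15⁻¹ ≡ −2 ≡ 29 (mod 31).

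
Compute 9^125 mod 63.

125 in binary is 1111101, i.e. 125 = 64 + 32 + 16 + 8 + 4 + 1.
9^1 ≡ 9 (mod 63)
9^2 ≡ 9^2 = 81 ≡ 18 (mod 63)
9^4 ≡ 18^2 = 324 ≡ 9 (mod 63)
9^8 ≡ 9^2 = 81 ≡ 18 (mod 63)
9^16 ≡ 18^2 = 324 ≡ 9 (mod 63)
9^32 ≡ 9^2 = 81 ≡ 18 (mod 63)
9^64 ≡ 18^2 = 324 ≡ 9 (mod 63)
9^125 = 9^64 · 9^32 · 9^16 · 9^8 · 9^4 · 9^1 ≡ 9 · 18 · 9 · 18 · 9 · 9 (mod 63).
Accumulate the product:
9 · 18 = 162 ≡ 36
36 · 9 = 324 ≡ 9
9 · 18 = 162 ≡ 36
36 · 9 = 324 ≡ 9
9 · 9 = 81 ≡ 18

18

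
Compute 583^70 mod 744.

583^1 ≡ 583 (mod 744)
583^2 ≡ 583^2 = 339889 ≡ 625 (mod 744)
583^4 ≡ 625^2 = 390625 ≡ 25 (mod 744)
583^8 ≡ 25^2 = 625 (mod 744)
583^16 ≡ 625^2 = 390625 ≡ 25 (mod 744)
583^32 ≡ 25^2 = 625 (mod 744)
583^64 ≡ 625^2 = 390625 ≡ 25 (mod 744)
583^70 = 583^64 × 583^4 × 583^2 ≡ 25 × 25 × 625 (mod 744).
Accumulate the product:
25 × 25 = 625
625 × 625 = 390625 ≡ 25

25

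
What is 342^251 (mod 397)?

342^1 ≡ 342 (mod 397)
342^2 ≡ 342^2 = 116964 ≡ 246 (mod 397)
342^4 ≡ 246^2 = 60516 ≡ 172 (mod 397)
342^8 ≡ 172^2 = 29584 ≡ 206 (mod 397)
342^16 ≡ 206^2 = 42436 ≡ 354 (mod 397)
342^32 ≡ 354^2 = 125316 ≡ 261 (mod 397)
342^64 ≡ 261^2 = 68121 ≡ 234 (mod 397)
342^128 ≡ 234^2 = 54756 ≡ 367 (mod 397)
342^251 = 342^128 * 342^64 * 342^32 * 342^16 * 342^8 * 342^2 * 342^1 ≡ 367 * 234 * 261 * 354 * 206 * 246 * 342 (mod 397).
Accumulate the product:
367 * 234 = 85878 ≡ 126
126 * 261 = 32886 ≡ 332
332 * 354 = 117528 ≡ 16
16 * 206 = 3296 ≡ 120
120 * 246 = 29520 ≡ 142
142 * 342 = 48564 ≡ 130

130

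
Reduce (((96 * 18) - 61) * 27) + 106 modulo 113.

28

96 * 18 = 1728 ≡ 33 (mod 113)
33 - 61 = -28 ≡ 85 (mod 113)
85 * 27 = 2295 ≡ 35 (mod 113)
35 + 106 = 141 ≡ 28 (mod 113)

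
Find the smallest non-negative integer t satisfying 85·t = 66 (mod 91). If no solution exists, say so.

gcd(85, 91) = 1, so a unique solution mod 91 exists.
85⁻¹ ≡ 15 (mod 91).
t ≡ 15·66 ≡ 80 (mod 91).

80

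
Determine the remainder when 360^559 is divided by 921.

360

By square-and-multiply:
360^1 ≡ 360 (mod 921)
360^2 ≡ 360^2 = 129600 ≡ 660 (mod 921)
360^4 ≡ 660^2 = 435600 ≡ 888 (mod 921)
360^8 ≡ 888^2 = 788544 ≡ 168 (mod 921)
360^16 ≡ 168^2 = 28224 ≡ 594 (mod 921)
360^32 ≡ 594^2 = 352836 ≡ 93 (mod 921)
360^64 ≡ 93^2 = 8649 ≡ 360 (mod 921)
360^128 ≡ 360^2 = 129600 ≡ 660 (mod 921)
360^256 ≡ 660^2 = 435600 ≡ 888 (mod 921)
360^512 ≡ 888^2 = 788544 ≡ 168 (mod 921)
360^559 = 360^512 · 360^32 · 360^8 · 360^4 · 360^2 · 360^1 ≡ 168 · 93 · 168 · 888 · 660 · 360 (mod 921).
Accumulate the product:
168 · 93 = 15624 ≡ 888
888 · 168 = 149184 ≡ 903
903 · 888 = 801864 ≡ 594
594 · 660 = 392040 ≡ 615
615 · 360 = 221400 ≡ 360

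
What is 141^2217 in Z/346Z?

Compute successive squares:
2217 in binary is 100010101001, i.e. 2217 = 2048 + 128 + 32 + 8 + 1.
141^1 ≡ 141 (mod 346)
141^2 ≡ 141^2 = 19881 ≡ 159 (mod 346)
141^4 ≡ 159^2 = 25281 ≡ 23 (mod 346)
141^8 ≡ 23^2 = 529 ≡ 183 (mod 346)
141^16 ≡ 183^2 = 33489 ≡ 273 (mod 346)
141^32 ≡ 273^2 = 74529 ≡ 139 (mod 346)
141^64 ≡ 139^2 = 19321 ≡ 291 (mod 346)
141^128 ≡ 291^2 = 84681 ≡ 257 (mod 346)
141^256 ≡ 257^2 = 66049 ≡ 309 (mod 346)
141^512 ≡ 309^2 = 95481 ≡ 331 (mod 346)
141^1024 ≡ 331^2 = 109561 ≡ 225 (mod 346)
141^2048 ≡ 225^2 = 50625 ≡ 109 (mod 346)
141^2217 = 141^2048 × 141^128 × 141^32 × 141^8 × 141^1 ≡ 109 × 257 × 139 × 183 × 141 (mod 346).
Accumulate the product:
109 × 257 = 28013 ≡ 333
333 × 139 = 46287 ≡ 269
269 × 183 = 49227 ≡ 95
95 × 141 = 13395 ≡ 247

247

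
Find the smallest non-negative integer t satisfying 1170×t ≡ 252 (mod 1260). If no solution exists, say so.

gcd(1170, 1260) = 90, and 90 does not divide 252.
So the congruence has no solution.

no solution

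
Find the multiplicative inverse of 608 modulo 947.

257

By the extended Euclidean algorithm:
947 = 1·608 + 339
608 = 1·339 + 269
339 = 1·269 + 70
269 = 3·70 + 59
70 = 1·59 + 11
59 = 5·11 + 4
11 = 2·4 + 3
4 = 1·3 + 1
3 = 3·1 + 0
gcd(608, 947) = 1, so the inverse exists.
Bézout: 1 = −165·947 + 257·608.
So 608⁻¹ ≡ 257 (mod 947).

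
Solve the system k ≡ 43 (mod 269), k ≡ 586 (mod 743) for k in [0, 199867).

122438

269⁻¹ mod 743: 269*685 ≡ 1 (mod 743), so 269⁻¹ ≡ 685.
k = 43 + 269*((586 − 43)*685 mod 743) = 43 + 269*455 = 122438.
Check: 122438 mod 269 = 43, 122438 mod 743 = 586. ✓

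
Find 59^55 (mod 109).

Compute successive squares:
55 in binary is 110111, i.e. 55 = 32 + 16 + 4 + 2 + 1.
59^1 ≡ 59 (mod 109)
59^2 ≡ 59^2 = 3481 ≡ 102 (mod 109)
59^4 ≡ 102^2 = 10404 ≡ 49 (mod 109)
59^8 ≡ 49^2 = 2401 ≡ 3 (mod 109)
59^16 ≡ 3^2 = 9 (mod 109)
59^32 ≡ 9^2 = 81 (mod 109)
59^55 = 59^32 × 59^16 × 59^4 × 59^2 × 59^1 ≡ 81 × 9 × 49 × 102 × 59 (mod 109).
Accumulate the product:
81 × 9 = 729 ≡ 75
75 × 49 = 3675 ≡ 78
78 × 102 = 7956 ≡ 108
108 × 59 = 6372 ≡ 50

50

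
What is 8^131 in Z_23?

Compute successive squares:
131 in binary is 10000011, i.e. 131 = 128 + 2 + 1.
8^1 ≡ 8 (mod 23)
8^2 ≡ 8^2 = 64 ≡ 18 (mod 23)
8^4 ≡ 18^2 = 324 ≡ 2 (mod 23)
8^8 ≡ 2^2 = 4 (mod 23)
8^16 ≡ 4^2 = 16 (mod 23)
8^32 ≡ 16^2 = 256 ≡ 3 (mod 23)
8^64 ≡ 3^2 = 9 (mod 23)
8^128 ≡ 9^2 = 81 ≡ 12 (mod 23)
8^131 = 8^128 · 8^2 · 8^1 ≡ 12 · 18 · 8 (mod 23).
Accumulate the product:
12 · 18 = 216 ≡ 9
9 · 8 = 72 ≡ 3

3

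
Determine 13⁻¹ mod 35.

By the extended Euclidean algorithm:
35 = 2*13 + 9
13 = 1*9 + 4
9 = 2*4 + 1
4 = 4*1 + 0
gcd(13, 35) = 1, so the inverse exists.
Back-substitute for 1:
1 = 1*9 − 2*4
  = −2*13 + 3*9
  = 3*35 − 8*13
So 13⁻¹ ≡ −8 ≡ 27 (mod 35).

27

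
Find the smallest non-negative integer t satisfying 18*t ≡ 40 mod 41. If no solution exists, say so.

gcd(18, 41) = 1, so a unique solution mod 41 exists.
18⁻¹ ≡ 16 (mod 41).
t ≡ 16*40 ≡ 25 (mod 41).

25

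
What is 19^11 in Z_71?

64

11 in binary is 1011, i.e. 11 = 8 + 2 + 1.
19^1 ≡ 19 (mod 71)
19^2 ≡ 19^2 = 361 ≡ 6 (mod 71)
19^4 ≡ 6^2 = 36 (mod 71)
19^8 ≡ 36^2 = 1296 ≡ 18 (mod 71)
19^11 = 19^8 * 19^2 * 19^1 ≡ 18 * 6 * 19 (mod 71).
Accumulate the product:
18 * 6 = 108 ≡ 37
37 * 19 = 703 ≡ 64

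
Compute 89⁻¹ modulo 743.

551

743 = 8×89 + 31
89 = 2×31 + 27
31 = 1×27 + 4
27 = 6×4 + 3
4 = 1×3 + 1
3 = 3×1 + 0
gcd(89, 743) = 1, so the inverse exists.
Bézout: 1 = 23×743 − 192×89.
So 89⁻¹ ≡ −192 ≡ 551 (mod 743).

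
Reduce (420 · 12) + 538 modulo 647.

402

420 · 12 = 5040 ≡ 511 (mod 647)
511 + 538 = 1049 ≡ 402 (mod 647)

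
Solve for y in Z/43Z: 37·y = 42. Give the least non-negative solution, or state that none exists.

36

gcd(37, 43) = 1, so a unique solution mod 43 exists.
37⁻¹ ≡ 7 (mod 43).
y ≡ 7·42 ≡ 36 (mod 43).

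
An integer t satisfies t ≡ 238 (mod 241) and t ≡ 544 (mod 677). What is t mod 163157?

241⁻¹ mod 677: 241·368 ≡ 1 (mod 677), so 241⁻¹ ≡ 368.
t = 238 + 241·((544 − 238)·368 mod 677) = 238 + 241·226 = 54704.

54704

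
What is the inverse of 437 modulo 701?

Apply the Euclidean algorithm and back-substitute:
701 = 1×437 + 264
437 = 1×264 + 173
264 = 1×173 + 91
173 = 1×91 + 82
91 = 1×82 + 9
82 = 9×9 + 1
9 = 9×1 + 0
gcd(437, 701) = 1, so the inverse exists.
Back-substitute for 1:
1 = 1×82 − 9×9
  = −9×91 + 10×82
  = 10×173 − 19×91
  = −19×264 + 29×173
  = 29×437 − 48×264
  = −48×701 + 77×437
So 437⁻¹ ≡ 77 (mod 701).

77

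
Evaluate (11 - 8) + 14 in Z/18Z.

17

11 - 8 = 3
3 + 14 = 17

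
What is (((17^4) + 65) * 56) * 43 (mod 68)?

52

(17)^4 ≡ 17 (mod 68)
17 + 65 = 82 ≡ 14 (mod 68)
14 * 56 = 784 ≡ 36 (mod 68)
36 * 43 = 1548 ≡ 52 (mod 68)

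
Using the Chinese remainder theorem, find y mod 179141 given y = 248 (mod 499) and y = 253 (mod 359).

499⁻¹ mod 359: 499×259 ≡ 1 (mod 359), so 499⁻¹ ≡ 259.
y = 248 + 499×((253 − 248)×259 mod 359) = 248 + 499×218 = 109030.

109030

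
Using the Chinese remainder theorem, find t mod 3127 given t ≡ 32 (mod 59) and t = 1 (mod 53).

59⁻¹ mod 53: 59·9 ≡ 1 (mod 53), so 59⁻¹ ≡ 9.
t = 32 + 59·((1 − 32)·9 mod 53) = 32 + 59·39 = 2333.
Check: 2333 mod 59 = 32, 2333 mod 53 = 1. ✓

2333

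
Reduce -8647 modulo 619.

-8647 = -14×619 + 19, so -8647 ≡ 19 (mod 619).

19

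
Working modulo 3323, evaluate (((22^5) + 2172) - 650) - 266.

(22)^5 ≡ 2982 (mod 3323)
2982 + 2172 = 5154 ≡ 1831 (mod 3323)
1831 - 650 = 1181
1181 - 266 = 915

915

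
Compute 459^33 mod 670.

669

Using repeated squaring:
459^1 ≡ 459 (mod 670)
459^2 ≡ 459^2 = 210681 ≡ 301 (mod 670)
459^4 ≡ 301^2 = 90601 ≡ 151 (mod 670)
459^8 ≡ 151^2 = 22801 ≡ 21 (mod 670)
459^16 ≡ 21^2 = 441 (mod 670)
459^32 ≡ 441^2 = 194481 ≡ 181 (mod 670)
459^33 = 459^32 · 459^1 ≡ 181 · 459 (mod 670).
181 · 459 = 83079 ≡ 669 (mod 670).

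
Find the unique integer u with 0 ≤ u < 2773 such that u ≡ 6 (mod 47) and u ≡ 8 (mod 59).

2309

47⁻¹ mod 59: 47·54 ≡ 1 (mod 59), so 47⁻¹ ≡ 54.
u = 6 + 47·((8 − 6)·54 mod 59) = 6 + 47·49 = 2309.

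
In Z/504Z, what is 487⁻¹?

504 = 1×487 + 17
487 = 28×17 + 11
17 = 1×11 + 6
11 = 1×6 + 5
6 = 1×5 + 1
5 = 5×1 + 0
gcd(487, 504) = 1, so the inverse exists.
Bézout: 1 = 86×504 − 89×487.
So 487⁻¹ ≡ −89 ≡ 415 (mod 504).

415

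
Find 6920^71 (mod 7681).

Using repeated squaring:
71 in binary is 1000111, i.e. 71 = 64 + 4 + 2 + 1.
6920^1 ≡ 6920 (mod 7681)
6920^2 ≡ 6920^2 = 47886400 ≡ 3046 (mod 7681)
6920^4 ≡ 3046^2 = 9278116 ≡ 7149 (mod 7681)
6920^8 ≡ 7149^2 = 51108201 ≡ 6508 (mod 7681)
6920^16 ≡ 6508^2 = 42354064 ≡ 1030 (mod 7681)
6920^32 ≡ 1030^2 = 1060900 ≡ 922 (mod 7681)
6920^64 ≡ 922^2 = 850084 ≡ 5174 (mod 7681)
6920^71 = 6920^64 * 6920^4 * 6920^2 * 6920^1 ≡ 5174 * 7149 * 3046 * 6920 (mod 7681).
Accumulate the product:
5174 * 7149 = 36988926 ≡ 4911
4911 * 3046 = 14958906 ≡ 3999
3999 * 6920 = 27673080 ≡ 6118

6118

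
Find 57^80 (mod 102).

69

57^1 ≡ 57 (mod 102)
57^2 ≡ 57^2 = 3249 ≡ 87 (mod 102)
57^4 ≡ 87^2 = 7569 ≡ 21 (mod 102)
57^8 ≡ 21^2 = 441 ≡ 33 (mod 102)
57^16 ≡ 33^2 = 1089 ≡ 69 (mod 102)
57^32 ≡ 69^2 = 4761 ≡ 69 (mod 102)
57^64 ≡ 69^2 = 4761 ≡ 69 (mod 102)
57^80 = 57^64 * 57^16 ≡ 69 * 69 (mod 102).
69 * 69 = 4761 ≡ 69 (mod 102).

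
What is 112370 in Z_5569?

990

112370 = 20×5569 + 990, so 112370 ≡ 990 (mod 5569).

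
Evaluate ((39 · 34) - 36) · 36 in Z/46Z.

26

39 · 34 = 1326 ≡ 38 (mod 46)
38 - 36 = 2
2 · 36 = 72 ≡ 26 (mod 46)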